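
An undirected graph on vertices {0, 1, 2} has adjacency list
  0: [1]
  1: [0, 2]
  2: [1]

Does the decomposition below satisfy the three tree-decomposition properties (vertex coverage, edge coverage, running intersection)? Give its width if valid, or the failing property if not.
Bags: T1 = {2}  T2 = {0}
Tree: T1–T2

No — vertex 1 appears in no bag.

A tree decomposition must satisfy three properties: every vertex lies in some bag; for every edge, both endpoints lie together in some bag; and for every vertex, the bags containing it form a connected subtree. Here vertex 1 appears in no bag, so the decomposition is invalid.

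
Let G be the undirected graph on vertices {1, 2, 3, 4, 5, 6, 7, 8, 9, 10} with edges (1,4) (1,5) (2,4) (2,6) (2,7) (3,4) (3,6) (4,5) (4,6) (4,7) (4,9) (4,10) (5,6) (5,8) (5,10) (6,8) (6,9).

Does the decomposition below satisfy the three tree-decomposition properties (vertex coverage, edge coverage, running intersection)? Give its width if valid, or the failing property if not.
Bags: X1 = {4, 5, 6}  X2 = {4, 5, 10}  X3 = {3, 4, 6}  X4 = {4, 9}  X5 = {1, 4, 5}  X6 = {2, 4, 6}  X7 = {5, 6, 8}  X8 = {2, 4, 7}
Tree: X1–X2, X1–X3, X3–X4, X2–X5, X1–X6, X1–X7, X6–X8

A tree decomposition must satisfy three properties: every vertex lies in some bag; for every edge, both endpoints lie together in some bag; and for every vertex, the bags containing it form a connected subtree. Here edge (6,9) lies in no bag, so the decomposition is invalid.

No — edge (6,9) lies in no bag.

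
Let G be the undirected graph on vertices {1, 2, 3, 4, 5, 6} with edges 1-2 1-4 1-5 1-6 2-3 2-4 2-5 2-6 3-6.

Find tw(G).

2

A width-2 tree decomposition is:
Bags: B1 = {1, 2, 4}  B2 = {1, 2, 5}  B3 = {1, 2, 6}  B4 = {2, 3, 6}
Tree: B1–B2, B2–B3, B3–B4
Every bag has size at most 3, so the width is 3 − 1 = 2 and tw(G) ≤ 2. Conversely, {1, 2, 4} is a clique of size 3, and the vertices of any clique must share a bag in every tree decomposition; so some bag has ≥ 3 vertices and tw(G) ≥ 2. Hence tw(G) = 2 exactly.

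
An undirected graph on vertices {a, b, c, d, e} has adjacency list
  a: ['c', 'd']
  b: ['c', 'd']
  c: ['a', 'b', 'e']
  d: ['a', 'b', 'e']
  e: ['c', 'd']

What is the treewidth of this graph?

A width-2 tree decomposition is:
Bags: B1 = {b, c, d}  B2 = {a, c, d}  B3 = {c, d, e}
Tree: B1–B2, B2–B3
Each bag holds 3 vertices, so the decomposition has width 2, which upper-bounds the treewidth. Since b–d–a–c–b is a cycle in G, G is not acyclic. Forests are exactly the graphs of treewidth ≤ 1, so tw(G) ≥ 2. Combining the bounds, tw(G) = 2.

2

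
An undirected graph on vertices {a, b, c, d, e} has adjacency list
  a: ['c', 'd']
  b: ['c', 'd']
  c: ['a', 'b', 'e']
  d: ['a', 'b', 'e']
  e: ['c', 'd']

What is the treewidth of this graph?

A width-2 tree decomposition is:
Bags: B1 = {b, c, d}  B2 = {a, c, d}  B3 = {c, d, e}
Tree: B1–B2, B2–B3
The largest bag has 3 vertices, giving width 2; this decomposition certifies tw(G) ≤ 2. For the lower bound, G contains the cycle b–c–a–d–b, so G is not a forest; only forests have treewidth ≤ 1, hence tw(G) ≥ 2. Hence tw(G) = 2 exactly.

2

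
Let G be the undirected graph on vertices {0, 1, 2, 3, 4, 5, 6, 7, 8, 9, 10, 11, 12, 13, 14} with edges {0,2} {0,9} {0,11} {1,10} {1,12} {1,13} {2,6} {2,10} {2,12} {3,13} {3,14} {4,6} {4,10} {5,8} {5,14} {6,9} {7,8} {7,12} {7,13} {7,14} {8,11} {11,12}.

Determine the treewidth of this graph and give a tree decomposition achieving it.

Every bag has size at most 4, so the width is 4 − 1 = 3 and tw(G) ≤ 3. For the lower bound: the 4 vertex sets {3,5,14}, {8}, {7}, {1,11,12,13} are disjoint, each induces a connected subgraph, and every pair is joined by at least one edge of G. Contracting each set to a single vertex therefore yields K_{4} as a minor, and since treewidth is minor-monotone, tw(G) ≥ tw(K_{4}) = 3. Combining the bounds, tw(G) = 3.

Treewidth 3.
One such decomposition:
Bags: B1 = {3, 5, 8, 14}  B2 = {3, 7, 8, 14}  B3 = {3, 7, 8, 13}  B4 = {7, 8, 11, 13}  B5 = {7, 11, 12, 13}  B6 = {1, 11, 12, 13}  B7 = {0, 1, 11, 12}  B8 = {0, 1, 2, 12}  B9 = {0, 1, 2, 10}  B10 = {0, 2, 9, 10}  B11 = {2, 6, 9, 10}  B12 = {4, 6, 9, 10}
Tree: B1–B2, B2–B3, B3–B4, B4–B5, B5–B6, B6–B7, B7–B8, B8–B9, B9–B10, B10–B11, B11–B12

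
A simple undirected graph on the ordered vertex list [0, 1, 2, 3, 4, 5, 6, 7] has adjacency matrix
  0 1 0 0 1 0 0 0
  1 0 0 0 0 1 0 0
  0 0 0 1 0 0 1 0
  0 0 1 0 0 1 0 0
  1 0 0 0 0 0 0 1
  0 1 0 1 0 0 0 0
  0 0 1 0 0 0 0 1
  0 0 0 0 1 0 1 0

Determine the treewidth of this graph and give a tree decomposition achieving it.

Treewidth 2.
One such decomposition:
Bags: B1 = {2, 3, 5}  B2 = {2, 5, 6}  B3 = {5, 6, 7}  B4 = {4, 5, 7}  B5 = {0, 4, 5}  B6 = {0, 1, 5}
Tree: B1–B2, B2–B3, B3–B4, B4–B5, B5–B6

Each bag holds 3 vertices, so the decomposition has width 2, which upper-bounds the treewidth. For the lower bound, G contains the cycle 5–3–2–6–7–4–0–1–5, so G is not a forest; only forests have treewidth ≤ 1, hence tw(G) ≥ 2. Combining the bounds, tw(G) = 2.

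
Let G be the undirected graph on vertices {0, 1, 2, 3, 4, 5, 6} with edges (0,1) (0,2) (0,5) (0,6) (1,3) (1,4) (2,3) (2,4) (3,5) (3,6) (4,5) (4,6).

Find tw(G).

A width-3 tree decomposition is:
Bags: B1 = {0, 3, 4, 6}  B2 = {0, 3, 4, 5}  B3 = {0, 2, 3, 4}  B4 = {0, 1, 3, 4}
Tree: B1–B2, B2–B3, B3–B4
The largest bag has 4 vertices, giving width 3; this decomposition certifies tw(G) ≤ 3. For the lower bound: the 4 vertex sets {3,6}, {0,5}, {4}, {2} are disjoint, each induces a connected subgraph, and every pair is joined by at least one edge of G. Contracting each set to a single vertex therefore yields K_{4} as a minor, and since treewidth is minor-monotone, tw(G) ≥ tw(K_{4}) = 3. Hence tw(G) = 3 exactly.

3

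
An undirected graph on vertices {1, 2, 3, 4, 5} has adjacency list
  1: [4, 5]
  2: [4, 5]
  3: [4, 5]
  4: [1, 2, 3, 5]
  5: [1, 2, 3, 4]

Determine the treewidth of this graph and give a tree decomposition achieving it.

The largest bag has 3 vertices, giving width 2; this decomposition certifies tw(G) ≤ 2. Conversely, {1, 4, 5} is a clique of size 3, and the vertices of any clique must share a bag in every tree decomposition; so some bag has ≥ 3 vertices and tw(G) ≥ 2. The upper and lower bounds meet at 2, so that is the treewidth.

Treewidth 2.
One optimal decomposition is:
Bags: B1 = {3, 4, 5}  B2 = {1, 4, 5}  B3 = {2, 4, 5}
Tree: B1–B2, B2–B3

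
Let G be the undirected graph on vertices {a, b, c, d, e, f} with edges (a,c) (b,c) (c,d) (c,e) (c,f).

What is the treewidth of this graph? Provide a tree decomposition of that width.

The largest bag has 2 vertices, giving width 1; this decomposition certifies tw(G) ≤ 1. Since G has at least one edge (e.g. c–f), it is not an edgeless graph, so tw(G) ≥ 1. Hence tw(G) = 1 exactly.

Treewidth 1.
One optimal decomposition is:
Bags: B1 = {c, f}  B2 = {b, c}  B3 = {c, d}  B4 = {a, c}  B5 = {c, e}
Tree: B1–B2, B2–B3, B1–B4, B4–B5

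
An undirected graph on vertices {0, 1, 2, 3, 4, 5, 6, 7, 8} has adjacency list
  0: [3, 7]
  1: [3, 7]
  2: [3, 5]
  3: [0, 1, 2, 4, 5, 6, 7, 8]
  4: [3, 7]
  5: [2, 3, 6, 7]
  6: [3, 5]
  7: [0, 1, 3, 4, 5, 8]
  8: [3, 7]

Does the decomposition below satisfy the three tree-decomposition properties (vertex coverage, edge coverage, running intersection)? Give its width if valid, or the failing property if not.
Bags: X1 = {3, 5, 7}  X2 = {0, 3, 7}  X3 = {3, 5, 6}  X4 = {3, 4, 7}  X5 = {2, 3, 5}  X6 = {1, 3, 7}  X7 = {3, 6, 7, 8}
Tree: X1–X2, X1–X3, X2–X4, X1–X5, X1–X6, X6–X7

A tree decomposition must satisfy three properties: every vertex lies in some bag; for every edge, both endpoints lie together in some bag; and for every vertex, the bags containing it form a connected subtree. Here bags containing vertex 6 are not connected in the tree, so the decomposition is invalid.

No — bags containing vertex 6 are not connected in the tree.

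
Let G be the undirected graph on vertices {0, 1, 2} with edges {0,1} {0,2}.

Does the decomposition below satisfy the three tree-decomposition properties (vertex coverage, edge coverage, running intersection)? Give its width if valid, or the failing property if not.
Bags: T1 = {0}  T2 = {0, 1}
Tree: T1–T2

A tree decomposition must satisfy three properties: every vertex lies in some bag; for every edge, both endpoints lie together in some bag; and for every vertex, the bags containing it form a connected subtree. Here vertex 2 appears in no bag, so the decomposition is invalid.

No — vertex 2 appears in no bag.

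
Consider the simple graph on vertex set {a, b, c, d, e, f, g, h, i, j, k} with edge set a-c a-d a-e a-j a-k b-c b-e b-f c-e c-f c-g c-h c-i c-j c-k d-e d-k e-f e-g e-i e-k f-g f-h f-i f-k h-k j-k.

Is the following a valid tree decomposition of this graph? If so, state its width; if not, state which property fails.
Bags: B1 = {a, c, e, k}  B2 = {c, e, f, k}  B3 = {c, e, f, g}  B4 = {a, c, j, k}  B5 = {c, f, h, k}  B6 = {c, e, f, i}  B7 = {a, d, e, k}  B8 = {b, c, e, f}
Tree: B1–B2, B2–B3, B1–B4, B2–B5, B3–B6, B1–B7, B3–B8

Vertex coverage: the bags together contain {a, b, c, d, e, f, g, h, i, j, k}, the full vertex set. Edge coverage: each edge of G has both endpoints in at least one bag. Running intersection: for every vertex, the bags containing it form a connected subtree. All three properties hold, so this is a valid tree decomposition of width max|bag| − 1 = 3, and hence tw(G) ≤ 3.

Yes; width 3.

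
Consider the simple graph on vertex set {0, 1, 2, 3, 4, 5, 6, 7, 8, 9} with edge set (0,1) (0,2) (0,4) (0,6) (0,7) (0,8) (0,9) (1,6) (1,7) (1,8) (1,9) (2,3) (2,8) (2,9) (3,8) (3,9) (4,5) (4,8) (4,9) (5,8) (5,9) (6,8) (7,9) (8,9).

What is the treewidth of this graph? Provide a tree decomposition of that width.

Treewidth 3.
One such decomposition:
Bags: B1 = {0, 1, 6, 8}  B2 = {0, 1, 8, 9}  B3 = {0, 1, 7, 9}  B4 = {0, 2, 8, 9}  B5 = {0, 4, 8, 9}  B6 = {4, 5, 8, 9}  B7 = {2, 3, 8, 9}
Tree: B1–B2, B2–B3, B2–B4, B4–B5, B5–B6, B4–B7

The largest bag has 4 vertices, giving width 3; this decomposition certifies tw(G) ≤ 3. Conversely, {0, 1, 8, 9} is a clique of size 4, and the vertices of any clique must share a bag in every tree decomposition; so some bag has ≥ 4 vertices and tw(G) ≥ 3. Hence tw(G) = 3 exactly.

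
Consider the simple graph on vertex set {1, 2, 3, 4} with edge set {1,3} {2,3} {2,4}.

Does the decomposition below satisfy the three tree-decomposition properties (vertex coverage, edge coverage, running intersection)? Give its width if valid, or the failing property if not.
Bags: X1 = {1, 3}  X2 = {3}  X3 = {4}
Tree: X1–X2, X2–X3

No — vertex 2 appears in no bag.

A tree decomposition must satisfy three properties: every vertex lies in some bag; for every edge, both endpoints lie together in some bag; and for every vertex, the bags containing it form a connected subtree. Here vertex 2 appears in no bag, so the decomposition is invalid.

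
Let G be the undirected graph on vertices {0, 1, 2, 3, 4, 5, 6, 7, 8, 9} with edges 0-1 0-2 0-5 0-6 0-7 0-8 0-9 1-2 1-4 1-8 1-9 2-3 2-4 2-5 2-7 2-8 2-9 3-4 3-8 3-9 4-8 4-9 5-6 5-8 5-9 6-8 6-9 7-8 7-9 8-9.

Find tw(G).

4

A width-4 tree decomposition is:
Bags: B1 = {0, 2, 5, 8, 9}  B2 = {0, 1, 2, 8, 9}  B3 = {0, 2, 7, 8, 9}  B4 = {1, 2, 4, 8, 9}  B5 = {0, 5, 6, 8, 9}  B6 = {2, 3, 4, 8, 9}
Tree: B1–B2, B2–B3, B2–B4, B1–B5, B4–B6
Every bag has size at most 5, so the width is 5 − 1 = 4 and tw(G) ≤ 4. For the lower bound, the 5 vertices {0, 1, 2, 8, 9} are pairwise adjacent, and any tree decomposition puts a clique entirely inside one bag — forcing width ≥ 4. Therefore the treewidth is 4.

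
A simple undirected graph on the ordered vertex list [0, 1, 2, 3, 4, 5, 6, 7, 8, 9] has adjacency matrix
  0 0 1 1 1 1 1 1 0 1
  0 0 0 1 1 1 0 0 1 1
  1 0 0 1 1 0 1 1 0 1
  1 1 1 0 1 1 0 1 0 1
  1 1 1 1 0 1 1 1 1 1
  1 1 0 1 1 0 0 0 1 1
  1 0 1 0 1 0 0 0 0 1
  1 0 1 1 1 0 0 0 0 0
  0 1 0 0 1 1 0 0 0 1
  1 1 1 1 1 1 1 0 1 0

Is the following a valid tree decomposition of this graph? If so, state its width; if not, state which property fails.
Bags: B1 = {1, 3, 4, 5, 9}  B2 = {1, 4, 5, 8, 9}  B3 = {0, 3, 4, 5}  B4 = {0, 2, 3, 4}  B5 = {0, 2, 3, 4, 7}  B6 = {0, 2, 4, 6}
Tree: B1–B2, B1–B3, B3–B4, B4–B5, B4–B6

A tree decomposition must satisfy three properties: every vertex lies in some bag; for every edge, both endpoints lie together in some bag; and for every vertex, the bags containing it form a connected subtree. Here edge (9,0) lies in no bag, so the decomposition is invalid.

No — edge (9,0) lies in no bag.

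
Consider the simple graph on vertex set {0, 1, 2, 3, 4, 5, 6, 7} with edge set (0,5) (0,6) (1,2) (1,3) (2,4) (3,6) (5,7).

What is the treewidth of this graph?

A width-1 tree decomposition is:
Bags: B1 = {5, 7}  B2 = {0, 5}  B3 = {0, 6}  B4 = {3, 6}  B5 = {1, 3}  B6 = {1, 2}  B7 = {2, 4}
Tree: B1–B2, B2–B3, B3–B4, B4–B5, B5–B6, B6–B7
Each bag holds 2 vertices, so the decomposition has width 1, which upper-bounds the treewidth. Since G has at least one edge (e.g. 7–5), it is not an edgeless graph, so tw(G) ≥ 1. Therefore the treewidth is 1.

1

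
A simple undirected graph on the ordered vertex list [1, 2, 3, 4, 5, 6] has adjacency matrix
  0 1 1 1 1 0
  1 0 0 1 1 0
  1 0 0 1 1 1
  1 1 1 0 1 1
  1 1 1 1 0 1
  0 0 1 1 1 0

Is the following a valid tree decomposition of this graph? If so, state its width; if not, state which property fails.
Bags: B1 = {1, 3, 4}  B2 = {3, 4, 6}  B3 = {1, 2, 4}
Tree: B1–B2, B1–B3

No — vertex 5 appears in no bag.

A tree decomposition must satisfy three properties: every vertex lies in some bag; for every edge, both endpoints lie together in some bag; and for every vertex, the bags containing it form a connected subtree. Here vertex 5 appears in no bag, so the decomposition is invalid.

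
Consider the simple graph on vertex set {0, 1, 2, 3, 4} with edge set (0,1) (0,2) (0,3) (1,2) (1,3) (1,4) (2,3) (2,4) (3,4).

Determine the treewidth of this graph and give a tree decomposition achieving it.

Each bag holds 4 vertices, so the decomposition has width 3, which upper-bounds the treewidth. On the other hand G contains the 4-clique {0, 1, 2, 3}. A clique must lie in a single bag of any decomposition, so no decomposition can have width below 3. Hence tw(G) = 3 exactly.

Treewidth 3.
One such decomposition:
Bags: B1 = {1, 2, 3, 4}  B2 = {0, 1, 2, 3}
Tree: B1–B2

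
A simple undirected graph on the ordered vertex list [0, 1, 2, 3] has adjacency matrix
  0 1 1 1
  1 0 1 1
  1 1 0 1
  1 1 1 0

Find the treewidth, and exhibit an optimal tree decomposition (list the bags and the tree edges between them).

Treewidth 3.
Bags: B1 = {0, 1, 2, 3}
Tree: (single bag)

With just one bag of size 4, the width is 4 − 1 = 3, so tw(G) ≤ 3. Conversely, {0, 1, 2, 3} is a clique of size 4, and the vertices of any clique must share a bag in every tree decomposition; so some bag has ≥ 4 vertices and tw(G) ≥ 3. The upper and lower bounds meet at 3, so that is the treewidth.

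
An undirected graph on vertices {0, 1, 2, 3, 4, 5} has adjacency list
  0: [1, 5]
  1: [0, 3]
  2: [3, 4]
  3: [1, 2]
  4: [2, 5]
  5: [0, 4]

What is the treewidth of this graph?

A width-2 tree decomposition is:
Bags: B1 = {0, 1, 3}  B2 = {0, 3, 5}  B3 = {3, 4, 5}  B4 = {2, 3, 4}
Tree: B1–B2, B2–B3, B3–B4
Every bag has size at most 3, so the width is 3 − 1 = 2 and tw(G) ≤ 2. Since 3–1–0–5–4–2–3 is a cycle in G, G is not acyclic. Forests are exactly the graphs of treewidth ≤ 1, so tw(G) ≥ 2. Hence tw(G) = 2 exactly.

2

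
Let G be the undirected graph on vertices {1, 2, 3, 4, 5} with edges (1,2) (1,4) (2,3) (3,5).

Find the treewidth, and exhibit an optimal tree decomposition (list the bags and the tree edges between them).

Every bag has size at most 2, so the width is 2 − 1 = 1 and tw(G) ≤ 1. Any graph with an edge has treewidth ≥ 1, and G has the edge 5–3. Therefore the treewidth is 1.

Treewidth 1.
One optimal decomposition is:
Bags: B1 = {3, 5}  B2 = {2, 3}  B3 = {1, 2}  B4 = {1, 4}
Tree: B1–B2, B2–B3, B3–B4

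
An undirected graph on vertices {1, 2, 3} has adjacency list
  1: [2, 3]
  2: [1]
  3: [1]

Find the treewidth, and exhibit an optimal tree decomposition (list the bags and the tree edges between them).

Treewidth 1.
Bags: B1 = {1, 2}  B2 = {1, 3}
Tree: B1–B2

Each bag holds 2 vertices, so the decomposition has width 1, which upper-bounds the treewidth. G has an edge, so its treewidth is at least 1. Hence tw(G) = 1 exactly.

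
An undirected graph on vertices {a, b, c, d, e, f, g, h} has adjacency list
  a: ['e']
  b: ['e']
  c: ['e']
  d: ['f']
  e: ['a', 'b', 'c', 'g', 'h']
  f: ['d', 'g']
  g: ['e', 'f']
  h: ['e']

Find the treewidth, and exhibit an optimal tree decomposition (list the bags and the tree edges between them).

Treewidth 1.
One such decomposition:
Bags: B1 = {e, g}  B2 = {b, e}  B3 = {e, h}  B4 = {c, e}  B5 = {a, e}  B6 = {f, g}  B7 = {d, f}
Tree: B1–B2, B2–B3, B3–B4, B4–B5, B1–B6, B6–B7

The largest bag has 2 vertices, giving width 1; this decomposition certifies tw(G) ≤ 1. G has an edge, so its treewidth is at least 1. Hence tw(G) = 1 exactly.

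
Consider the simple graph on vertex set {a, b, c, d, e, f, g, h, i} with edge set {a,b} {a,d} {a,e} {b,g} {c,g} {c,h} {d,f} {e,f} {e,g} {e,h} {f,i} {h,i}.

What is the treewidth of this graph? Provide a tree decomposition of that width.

The largest bag has 4 vertices, giving width 3; this decomposition certifies tw(G) ≤ 3. For the lower bound: the 4 vertex sets {d,f,i}, {h}, {e}, {a,b,c,g} are disjoint, each induces a connected subgraph, and every pair is joined by at least one edge of G. Contracting each set to a single vertex therefore yields K_{4} as a minor, and since treewidth is minor-monotone, tw(G) ≥ tw(K_{4}) = 3. Hence tw(G) = 3 exactly.

Treewidth 3.
One such decomposition:
Bags: B1 = {d, f, h, i}  B2 = {d, e, f, h}  B3 = {a, d, e, h}  B4 = {a, c, e, h}  B5 = {a, c, e, g}  B6 = {a, b, c, g}
Tree: B1–B2, B2–B3, B3–B4, B4–B5, B5–B6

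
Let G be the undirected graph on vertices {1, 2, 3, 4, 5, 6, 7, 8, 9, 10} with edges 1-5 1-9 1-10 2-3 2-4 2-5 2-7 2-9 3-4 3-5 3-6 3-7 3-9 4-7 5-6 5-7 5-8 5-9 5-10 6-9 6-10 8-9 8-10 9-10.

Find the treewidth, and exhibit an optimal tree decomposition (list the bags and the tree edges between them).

Treewidth 3.
One such decomposition:
Bags: B1 = {5, 6, 9, 10}  B2 = {3, 5, 6, 9}  B3 = {2, 3, 5, 9}  B4 = {2, 3, 5, 7}  B5 = {1, 5, 9, 10}  B6 = {2, 3, 4, 7}  B7 = {5, 8, 9, 10}
Tree: B1–B2, B2–B3, B3–B4, B1–B5, B4–B6, B1–B7

Each bag holds 4 vertices, so the decomposition has width 3, which upper-bounds the treewidth. Conversely, {2, 3, 4, 7} is a clique of size 4, and the vertices of any clique must share a bag in every tree decomposition; so some bag has ≥ 4 vertices and tw(G) ≥ 3. Therefore the treewidth is 3.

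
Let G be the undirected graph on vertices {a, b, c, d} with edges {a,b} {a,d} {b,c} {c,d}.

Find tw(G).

A width-2 tree decomposition is:
Bags: B1 = {a, b, d}  B2 = {b, c, d}
Tree: B1–B2
The largest bag has 3 vertices, giving width 2; this decomposition certifies tw(G) ≤ 2. Since d–a–b–c–d is a cycle in G, G is not acyclic. Forests are exactly the graphs of treewidth ≤ 1, so tw(G) ≥ 2. Therefore the treewidth is 2.

2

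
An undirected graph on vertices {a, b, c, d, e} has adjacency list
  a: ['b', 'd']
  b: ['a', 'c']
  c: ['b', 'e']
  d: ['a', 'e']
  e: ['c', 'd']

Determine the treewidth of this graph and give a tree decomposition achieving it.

The largest bag has 3 vertices, giving width 2; this decomposition certifies tw(G) ≤ 2. The edges b–a–d–e–c–b form a cycle, so G is not a tree and its treewidth is at least 2. Combining the bounds, tw(G) = 2.

Treewidth 2.
One optimal decomposition is:
Bags: B1 = {a, b, d}  B2 = {b, d, e}  B3 = {b, c, e}
Tree: B1–B2, B2–B3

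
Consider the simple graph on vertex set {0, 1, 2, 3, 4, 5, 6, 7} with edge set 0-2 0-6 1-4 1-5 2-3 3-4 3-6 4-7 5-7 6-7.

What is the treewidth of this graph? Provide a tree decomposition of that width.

Treewidth 2.
One such decomposition:
Bags: B1 = {1, 4, 5}  B2 = {4, 5, 7}  B3 = {3, 4, 7}  B4 = {3, 6, 7}  B5 = {2, 3, 6}  B6 = {0, 2, 6}
Tree: B1–B2, B2–B3, B3–B4, B4–B5, B5–B6

Every bag has size at most 3, so the width is 3 − 1 = 2 and tw(G) ≤ 2. The edges 1–5–7–4–1 form a cycle, so G is not a tree and its treewidth is at least 2. The upper and lower bounds meet at 2, so that is the treewidth.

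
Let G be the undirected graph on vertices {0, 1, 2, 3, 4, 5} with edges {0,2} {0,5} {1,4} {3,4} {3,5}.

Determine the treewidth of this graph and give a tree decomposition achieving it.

The largest bag has 2 vertices, giving width 1; this decomposition certifies tw(G) ≤ 1. Since G has at least one edge (e.g. 2–0), it is not an edgeless graph, so tw(G) ≥ 1. Therefore the treewidth is 1.

Treewidth 1.
One optimal decomposition is:
Bags: B1 = {0, 2}  B2 = {0, 5}  B3 = {3, 5}  B4 = {3, 4}  B5 = {1, 4}
Tree: B1–B2, B2–B3, B3–B4, B4–B5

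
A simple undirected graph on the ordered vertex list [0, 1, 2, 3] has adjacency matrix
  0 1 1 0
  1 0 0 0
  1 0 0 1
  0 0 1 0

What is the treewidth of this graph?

1

A width-1 tree decomposition is:
Bags: B1 = {2, 3}  B2 = {0, 2}  B3 = {0, 1}
Tree: B1–B2, B2–B3
Every bag has size at most 2, so the width is 2 − 1 = 1 and tw(G) ≤ 1. Any graph with an edge has treewidth ≥ 1, and G has the edge 3–2. Therefore the treewidth is 1.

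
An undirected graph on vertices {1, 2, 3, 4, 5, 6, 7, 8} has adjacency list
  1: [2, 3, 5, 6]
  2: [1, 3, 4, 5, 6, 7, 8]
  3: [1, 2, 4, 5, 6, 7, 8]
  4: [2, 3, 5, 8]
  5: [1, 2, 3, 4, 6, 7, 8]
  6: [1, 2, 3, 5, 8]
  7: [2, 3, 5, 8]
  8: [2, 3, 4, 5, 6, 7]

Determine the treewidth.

4

A width-4 tree decomposition is:
Bags: B1 = {1, 2, 3, 5, 6}  B2 = {2, 3, 5, 6, 8}  B3 = {2, 3, 5, 7, 8}  B4 = {2, 3, 4, 5, 8}
Tree: B1–B2, B2–B3, B3–B4
Every bag has size at most 5, so the width is 5 − 1 = 4 and tw(G) ≤ 4. For the lower bound, the 5 vertices {2, 3, 4, 5, 8} are pairwise adjacent, and any tree decomposition puts a clique entirely inside one bag — forcing width ≥ 4. Hence tw(G) = 4 exactly.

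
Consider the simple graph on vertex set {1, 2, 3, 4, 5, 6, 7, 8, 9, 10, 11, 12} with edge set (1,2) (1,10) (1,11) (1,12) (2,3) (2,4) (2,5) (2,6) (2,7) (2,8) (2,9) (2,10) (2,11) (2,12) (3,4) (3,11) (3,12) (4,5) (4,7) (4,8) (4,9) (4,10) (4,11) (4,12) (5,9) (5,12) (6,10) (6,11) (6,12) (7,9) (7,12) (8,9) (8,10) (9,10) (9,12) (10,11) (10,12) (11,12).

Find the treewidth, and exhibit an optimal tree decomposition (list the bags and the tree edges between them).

Each bag holds 5 vertices, so the decomposition has width 4, which upper-bounds the treewidth. Conversely, {2, 4, 8, 9, 10} is a clique of size 5, and the vertices of any clique must share a bag in every tree decomposition; so some bag has ≥ 5 vertices and tw(G) ≥ 4. The upper and lower bounds meet at 4, so that is the treewidth.

Treewidth 4.
One optimal decomposition is:
Bags: B1 = {2, 4, 7, 9, 12}  B2 = {2, 4, 5, 9, 12}  B3 = {2, 4, 9, 10, 12}  B4 = {2, 4, 10, 11, 12}  B5 = {2, 6, 10, 11, 12}  B6 = {1, 2, 10, 11, 12}  B7 = {2, 3, 4, 11, 12}  B8 = {2, 4, 8, 9, 10}
Tree: B1–B2, B1–B3, B3–B4, B4–B5, B5–B6, B4–B7, B3–B8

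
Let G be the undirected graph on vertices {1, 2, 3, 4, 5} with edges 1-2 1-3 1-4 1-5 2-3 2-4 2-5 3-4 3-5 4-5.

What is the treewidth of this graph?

A width-4 tree decomposition is:
Bags: B1 = {1, 2, 3, 4, 5}
Tree: (single bag)
A single bag containing all 5 vertices is trivially a valid decomposition of width 4. Conversely, {1, 2, 3, 4, 5} is a clique of size 5, and the vertices of any clique must share a bag in every tree decomposition; so some bag has ≥ 5 vertices and tw(G) ≥ 4. Hence tw(G) = 4 exactly.

4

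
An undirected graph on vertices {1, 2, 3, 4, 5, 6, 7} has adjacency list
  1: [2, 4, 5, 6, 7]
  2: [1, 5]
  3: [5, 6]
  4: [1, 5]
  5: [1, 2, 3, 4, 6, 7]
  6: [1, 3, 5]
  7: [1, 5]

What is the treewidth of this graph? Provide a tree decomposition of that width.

Each bag holds 3 vertices, so the decomposition has width 2, which upper-bounds the treewidth. On the other hand G contains the 3-clique {1, 2, 5}. A clique must lie in a single bag of any decomposition, so no decomposition can have width below 2. Hence tw(G) = 2 exactly.

Treewidth 2.
One such decomposition:
Bags: B1 = {1, 5, 6}  B2 = {1, 4, 5}  B3 = {1, 2, 5}  B4 = {1, 5, 7}  B5 = {3, 5, 6}
Tree: B1–B2, B1–B3, B1–B4, B1–B5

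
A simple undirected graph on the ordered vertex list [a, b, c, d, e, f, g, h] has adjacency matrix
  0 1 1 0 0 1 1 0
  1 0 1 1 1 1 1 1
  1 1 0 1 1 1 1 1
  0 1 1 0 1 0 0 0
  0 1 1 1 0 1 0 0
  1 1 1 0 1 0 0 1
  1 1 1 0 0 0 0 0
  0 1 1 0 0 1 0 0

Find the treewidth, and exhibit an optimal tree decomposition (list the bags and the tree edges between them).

Each bag holds 4 vertices, so the decomposition has width 3, which upper-bounds the treewidth. Conversely, {b, c, d, e} is a clique of size 4, and the vertices of any clique must share a bag in every tree decomposition; so some bag has ≥ 4 vertices and tw(G) ≥ 3. Hence tw(G) = 3 exactly.

Treewidth 3.
One such decomposition:
Bags: B1 = {a, b, c, f}  B2 = {b, c, f, h}  B3 = {b, c, e, f}  B4 = {a, b, c, g}  B5 = {b, c, d, e}
Tree: B1–B2, B2–B3, B1–B4, B3–B5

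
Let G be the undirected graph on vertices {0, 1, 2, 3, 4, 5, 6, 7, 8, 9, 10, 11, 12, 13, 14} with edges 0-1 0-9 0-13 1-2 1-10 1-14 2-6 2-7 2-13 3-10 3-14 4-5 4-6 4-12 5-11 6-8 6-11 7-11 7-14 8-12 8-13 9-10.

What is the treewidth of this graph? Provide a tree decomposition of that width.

Treewidth 3.
Bags: B1 = {3, 9, 10, 14}  B2 = {1, 9, 10, 14}  B3 = {0, 1, 9, 14}  B4 = {0, 1, 7, 14}  B5 = {0, 1, 2, 7}  B6 = {0, 2, 7, 13}  B7 = {2, 7, 11, 13}  B8 = {2, 6, 11, 13}  B9 = {6, 8, 11, 13}  B10 = {5, 6, 8, 11}  B11 = {4, 5, 6, 8}  B12 = {4, 5, 8, 12}
Tree: B1–B2, B2–B3, B3–B4, B4–B5, B5–B6, B6–B7, B7–B8, B8–B9, B9–B10, B10–B11, B11–B12

Each bag holds 4 vertices, so the decomposition has width 3, which upper-bounds the treewidth. For the lower bound: the 4 vertex sets {3,9,10}, {14}, {1}, {0,2,7,13} are disjoint, each induces a connected subgraph, and every pair is joined by at least one edge of G. Contracting each set to a single vertex therefore yields K_{4} as a minor, and since treewidth is minor-monotone, tw(G) ≥ tw(K_{4}) = 3. Therefore the treewidth is 3.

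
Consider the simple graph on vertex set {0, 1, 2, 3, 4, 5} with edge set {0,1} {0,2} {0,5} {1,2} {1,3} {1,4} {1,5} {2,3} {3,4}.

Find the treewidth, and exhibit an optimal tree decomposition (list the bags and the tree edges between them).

Treewidth 2.
Bags: B1 = {1, 2, 3}  B2 = {1, 3, 4}  B3 = {0, 1, 2}  B4 = {0, 1, 5}
Tree: B1–B2, B1–B3, B3–B4

Every bag has size at most 3, so the width is 3 − 1 = 2 and tw(G) ≤ 2. For the lower bound, the 3 vertices {0, 1, 2} are pairwise adjacent, and any tree decomposition puts a clique entirely inside one bag — forcing width ≥ 2. Therefore the treewidth is 2.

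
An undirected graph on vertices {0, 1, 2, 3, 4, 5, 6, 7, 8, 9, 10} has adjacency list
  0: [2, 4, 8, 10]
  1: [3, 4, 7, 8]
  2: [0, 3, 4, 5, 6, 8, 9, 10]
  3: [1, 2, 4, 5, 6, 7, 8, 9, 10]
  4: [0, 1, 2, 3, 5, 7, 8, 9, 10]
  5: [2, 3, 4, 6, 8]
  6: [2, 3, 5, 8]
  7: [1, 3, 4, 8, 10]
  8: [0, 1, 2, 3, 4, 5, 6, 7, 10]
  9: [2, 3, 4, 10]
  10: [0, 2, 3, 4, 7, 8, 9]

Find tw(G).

A width-4 tree decomposition is:
Bags: B1 = {0, 2, 4, 8, 10}  B2 = {2, 3, 4, 8, 10}  B3 = {3, 4, 7, 8, 10}  B4 = {1, 3, 4, 7, 8}  B5 = {2, 3, 4, 9, 10}  B6 = {2, 3, 4, 5, 8}  B7 = {2, 3, 5, 6, 8}
Tree: B1–B2, B2–B3, B3–B4, B2–B5, B2–B6, B6–B7
Every bag has size at most 5, so the width is 5 − 1 = 4 and tw(G) ≤ 4. Conversely, {0, 2, 4, 8, 10} is a clique of size 5, and the vertices of any clique must share a bag in every tree decomposition; so some bag has ≥ 5 vertices and tw(G) ≥ 4. The upper and lower bounds meet at 4, so that is the treewidth.

4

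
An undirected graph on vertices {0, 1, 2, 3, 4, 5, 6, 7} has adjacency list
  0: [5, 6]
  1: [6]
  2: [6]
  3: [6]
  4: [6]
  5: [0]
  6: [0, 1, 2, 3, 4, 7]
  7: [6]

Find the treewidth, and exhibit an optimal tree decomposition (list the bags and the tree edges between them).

Every bag has size at most 2, so the width is 2 − 1 = 1 and tw(G) ≤ 1. Since G has at least one edge (e.g. 4–6), it is not an edgeless graph, so tw(G) ≥ 1. Therefore the treewidth is 1.

Treewidth 1.
Bags: B1 = {4, 6}  B2 = {3, 6}  B3 = {0, 6}  B4 = {1, 6}  B5 = {2, 6}  B6 = {6, 7}  B7 = {0, 5}
Tree: B1–B2, B2–B3, B1–B4, B1–B5, B4–B6, B3–B7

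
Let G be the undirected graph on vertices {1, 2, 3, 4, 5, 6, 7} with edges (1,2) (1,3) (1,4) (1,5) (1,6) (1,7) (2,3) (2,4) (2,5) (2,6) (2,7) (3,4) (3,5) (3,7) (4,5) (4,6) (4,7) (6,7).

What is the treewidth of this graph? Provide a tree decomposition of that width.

Treewidth 4.
Bags: B1 = {1, 2, 3, 4, 7}  B2 = {1, 2, 4, 6, 7}  B3 = {1, 2, 3, 4, 5}
Tree: B1–B2, B1–B3

Each bag holds 5 vertices, so the decomposition has width 4, which upper-bounds the treewidth. On the other hand G contains the 5-clique {1, 2, 3, 4, 5}. A clique must lie in a single bag of any decomposition, so no decomposition can have width below 4. The upper and lower bounds meet at 4, so that is the treewidth.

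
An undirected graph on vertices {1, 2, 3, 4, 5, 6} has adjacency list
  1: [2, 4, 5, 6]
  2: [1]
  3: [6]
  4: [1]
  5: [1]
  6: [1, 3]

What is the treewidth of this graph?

1

A width-1 tree decomposition is:
Bags: B1 = {1, 5}  B2 = {1, 6}  B3 = {1, 4}  B4 = {1, 2}  B5 = {3, 6}
Tree: B1–B2, B2–B3, B1–B4, B2–B5
Every bag has size at most 2, so the width is 2 − 1 = 1 and tw(G) ≤ 1. G has an edge, so its treewidth is at least 1. The upper and lower bounds meet at 1, so that is the treewidth.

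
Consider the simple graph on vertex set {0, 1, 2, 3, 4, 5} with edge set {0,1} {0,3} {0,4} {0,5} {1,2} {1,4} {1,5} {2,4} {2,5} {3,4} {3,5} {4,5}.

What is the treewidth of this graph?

3

A width-3 tree decomposition is:
Bags: B1 = {1, 2, 4, 5}  B2 = {0, 1, 4, 5}  B3 = {0, 3, 4, 5}
Tree: B1–B2, B2–B3
Every bag has size at most 4, so the width is 4 − 1 = 3 and tw(G) ≤ 3. For the lower bound, the 4 vertices {0, 1, 4, 5} are pairwise adjacent, and any tree decomposition puts a clique entirely inside one bag — forcing width ≥ 3. Therefore the treewidth is 3.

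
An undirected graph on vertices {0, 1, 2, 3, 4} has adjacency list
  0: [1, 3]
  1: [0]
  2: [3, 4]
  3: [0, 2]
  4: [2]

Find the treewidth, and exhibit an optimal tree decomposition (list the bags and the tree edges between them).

Treewidth 1.
One optimal decomposition is:
Bags: B1 = {0, 1}  B2 = {0, 3}  B3 = {2, 3}  B4 = {2, 4}
Tree: B1–B2, B2–B3, B3–B4

The largest bag has 2 vertices, giving width 1; this decomposition certifies tw(G) ≤ 1. Any graph with an edge has treewidth ≥ 1, and G has the edge 1–0. Therefore the treewidth is 1.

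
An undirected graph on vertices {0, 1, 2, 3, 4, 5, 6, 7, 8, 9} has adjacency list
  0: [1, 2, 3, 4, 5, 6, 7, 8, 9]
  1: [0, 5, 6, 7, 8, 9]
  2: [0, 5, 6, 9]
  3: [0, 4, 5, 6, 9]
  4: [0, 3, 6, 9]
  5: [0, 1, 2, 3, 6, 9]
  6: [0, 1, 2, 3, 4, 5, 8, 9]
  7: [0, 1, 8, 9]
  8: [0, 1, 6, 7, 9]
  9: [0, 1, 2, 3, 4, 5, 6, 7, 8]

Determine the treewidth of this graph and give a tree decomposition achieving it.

Every bag has size at most 5, so the width is 5 − 1 = 4 and tw(G) ≤ 4. Conversely, {0, 1, 6, 8, 9} is a clique of size 5, and the vertices of any clique must share a bag in every tree decomposition; so some bag has ≥ 5 vertices and tw(G) ≥ 4. Hence tw(G) = 4 exactly.

Treewidth 4.
Bags: B1 = {0, 1, 7, 8, 9}  B2 = {0, 1, 6, 8, 9}  B3 = {0, 1, 5, 6, 9}  B4 = {0, 3, 5, 6, 9}  B5 = {0, 3, 4, 6, 9}  B6 = {0, 2, 5, 6, 9}
Tree: B1–B2, B2–B3, B3–B4, B4–B5, B4–B6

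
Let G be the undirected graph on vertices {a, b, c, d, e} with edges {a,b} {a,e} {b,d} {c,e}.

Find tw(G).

1

A width-1 tree decomposition is:
Bags: B1 = {b, d}  B2 = {a, b}  B3 = {a, e}  B4 = {c, e}
Tree: B1–B2, B2–B3, B3–B4
The largest bag has 2 vertices, giving width 1; this decomposition certifies tw(G) ≤ 1. Any graph with an edge has treewidth ≥ 1, and G has the edge d–b. Therefore the treewidth is 1.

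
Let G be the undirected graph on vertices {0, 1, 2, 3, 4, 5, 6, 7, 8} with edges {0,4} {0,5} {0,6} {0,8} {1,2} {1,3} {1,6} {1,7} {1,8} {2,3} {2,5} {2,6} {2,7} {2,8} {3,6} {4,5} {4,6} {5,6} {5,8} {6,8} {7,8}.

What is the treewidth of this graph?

3

A width-3 tree decomposition is:
Bags: B1 = {1, 2, 6, 8}  B2 = {1, 2, 7, 8}  B3 = {2, 5, 6, 8}  B4 = {0, 5, 6, 8}  B5 = {0, 4, 5, 6}  B6 = {1, 2, 3, 6}
Tree: B1–B2, B1–B3, B3–B4, B4–B5, B1–B6
Each bag holds 4 vertices, so the decomposition has width 3, which upper-bounds the treewidth. Conversely, {0, 5, 6, 8} is a clique of size 4, and the vertices of any clique must share a bag in every tree decomposition; so some bag has ≥ 4 vertices and tw(G) ≥ 3. Combining the bounds, tw(G) = 3.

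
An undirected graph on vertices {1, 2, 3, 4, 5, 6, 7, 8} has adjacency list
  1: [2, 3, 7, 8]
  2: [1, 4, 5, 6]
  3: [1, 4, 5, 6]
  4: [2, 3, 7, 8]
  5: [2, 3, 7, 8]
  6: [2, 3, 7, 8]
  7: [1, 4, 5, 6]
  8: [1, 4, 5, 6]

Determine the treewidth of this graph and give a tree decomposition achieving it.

Treewidth 4.
Bags: B1 = {2, 3, 5, 7, 8}  B2 = {2, 3, 4, 7, 8}  B3 = {1, 2, 3, 7, 8}  B4 = {2, 3, 6, 7, 8}
Tree: B1–B2, B2–B3, B3–B4

Each bag holds 5 vertices, so the decomposition has width 4, which upper-bounds the treewidth. For the lower bound: the 5 vertex sets {2,5}, {3,4}, {1,8}, {7}, {6} are disjoint, each induces a connected subgraph, and every pair is joined by at least one edge of G. Contracting each set to a single vertex therefore yields K_{5} as a minor, and since treewidth is minor-monotone, tw(G) ≥ tw(K_{5}) = 4. Hence tw(G) = 4 exactly.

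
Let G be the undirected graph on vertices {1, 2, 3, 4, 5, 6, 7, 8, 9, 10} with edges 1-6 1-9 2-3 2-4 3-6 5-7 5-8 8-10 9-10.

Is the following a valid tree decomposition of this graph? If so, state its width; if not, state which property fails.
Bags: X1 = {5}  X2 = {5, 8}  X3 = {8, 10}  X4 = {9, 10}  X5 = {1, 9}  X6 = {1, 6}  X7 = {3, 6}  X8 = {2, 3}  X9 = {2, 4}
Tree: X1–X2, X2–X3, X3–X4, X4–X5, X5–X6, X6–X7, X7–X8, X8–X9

No — vertex 7 appears in no bag.

A tree decomposition must satisfy three properties: every vertex lies in some bag; for every edge, both endpoints lie together in some bag; and for every vertex, the bags containing it form a connected subtree. Here vertex 7 appears in no bag, so the decomposition is invalid.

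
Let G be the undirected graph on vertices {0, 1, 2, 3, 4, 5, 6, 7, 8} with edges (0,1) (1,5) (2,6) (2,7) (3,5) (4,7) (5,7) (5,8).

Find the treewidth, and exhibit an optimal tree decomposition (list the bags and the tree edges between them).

Each bag holds 2 vertices, so the decomposition has width 1, which upper-bounds the treewidth. Since G has at least one edge (e.g. 7–5), it is not an edgeless graph, so tw(G) ≥ 1. The upper and lower bounds meet at 1, so that is the treewidth.

Treewidth 1.
One such decomposition:
Bags: B1 = {5, 7}  B2 = {1, 5}  B3 = {0, 1}  B4 = {2, 7}  B5 = {4, 7}  B6 = {5, 8}  B7 = {2, 6}  B8 = {3, 5}
Tree: B1–B2, B2–B3, B1–B4, B1–B5, B2–B6, B4–B7, B1–B8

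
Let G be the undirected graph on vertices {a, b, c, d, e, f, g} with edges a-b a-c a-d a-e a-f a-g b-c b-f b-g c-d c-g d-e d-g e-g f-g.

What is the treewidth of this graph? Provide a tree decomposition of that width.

Treewidth 3.
One optimal decomposition is:
Bags: B1 = {a, c, d, g}  B2 = {a, d, e, g}  B3 = {a, b, c, g}  B4 = {a, b, f, g}
Tree: B1–B2, B1–B3, B3–B4

The largest bag has 4 vertices, giving width 3; this decomposition certifies tw(G) ≤ 3. For the lower bound, the 4 vertices {a, d, e, g} are pairwise adjacent, and any tree decomposition puts a clique entirely inside one bag — forcing width ≥ 3. Hence tw(G) = 3 exactly.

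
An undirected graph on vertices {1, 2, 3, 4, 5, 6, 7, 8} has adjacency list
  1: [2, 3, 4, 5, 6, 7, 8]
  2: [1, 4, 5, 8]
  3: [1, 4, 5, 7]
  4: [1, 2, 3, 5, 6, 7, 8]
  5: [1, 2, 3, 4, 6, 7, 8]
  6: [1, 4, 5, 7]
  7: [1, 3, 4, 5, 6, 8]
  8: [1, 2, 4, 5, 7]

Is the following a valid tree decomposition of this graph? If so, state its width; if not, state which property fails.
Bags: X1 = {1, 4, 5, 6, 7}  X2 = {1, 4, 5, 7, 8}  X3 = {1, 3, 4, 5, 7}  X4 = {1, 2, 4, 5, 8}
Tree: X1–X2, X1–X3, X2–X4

Every vertex of G appears in some bag (union = {1, 2, 3, 4, 5, 6, 7, 8}); every edge is covered by a bag; and for each vertex v the set of bags containing v is connected in the bag tree. The decomposition is therefore valid. The largest bag has 5 vertices, so the width is 4.

Yes; width 4.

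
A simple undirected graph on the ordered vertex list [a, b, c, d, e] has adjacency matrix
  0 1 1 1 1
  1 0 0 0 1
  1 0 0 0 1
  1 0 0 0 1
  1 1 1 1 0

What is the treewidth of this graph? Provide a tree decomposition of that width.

Treewidth 2.
One optimal decomposition is:
Bags: B1 = {a, b, e}  B2 = {a, c, e}  B3 = {a, d, e}
Tree: B1–B2, B1–B3

Every bag has size at most 3, so the width is 3 − 1 = 2 and tw(G) ≤ 2. For the lower bound, the 3 vertices {a, d, e} are pairwise adjacent, and any tree decomposition puts a clique entirely inside one bag — forcing width ≥ 2. The upper and lower bounds meet at 2, so that is the treewidth.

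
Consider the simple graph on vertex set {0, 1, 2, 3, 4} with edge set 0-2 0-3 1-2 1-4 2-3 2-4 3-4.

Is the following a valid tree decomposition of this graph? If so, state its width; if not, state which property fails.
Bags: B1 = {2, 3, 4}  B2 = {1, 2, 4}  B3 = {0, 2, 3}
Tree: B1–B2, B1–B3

Yes; width 2.

Vertex coverage: the bags together contain {0, 1, 2, 3, 4}, the full vertex set. Edge coverage: each edge of G has both endpoints in at least one bag. Running intersection: for every vertex, the bags containing it form a connected subtree. All three properties hold, so this is a valid tree decomposition of width max|bag| − 1 = 2, and hence tw(G) ≤ 2.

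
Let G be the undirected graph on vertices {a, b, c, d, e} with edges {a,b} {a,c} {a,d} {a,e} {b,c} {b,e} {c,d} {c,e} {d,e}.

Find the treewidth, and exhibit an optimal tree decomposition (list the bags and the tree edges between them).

The largest bag has 4 vertices, giving width 3; this decomposition certifies tw(G) ≤ 3. For the lower bound, the 4 vertices {a, c, d, e} are pairwise adjacent, and any tree decomposition puts a clique entirely inside one bag — forcing width ≥ 3. Therefore the treewidth is 3.

Treewidth 3.
One optimal decomposition is:
Bags: B1 = {a, b, c, e}  B2 = {a, c, d, e}
Tree: B1–B2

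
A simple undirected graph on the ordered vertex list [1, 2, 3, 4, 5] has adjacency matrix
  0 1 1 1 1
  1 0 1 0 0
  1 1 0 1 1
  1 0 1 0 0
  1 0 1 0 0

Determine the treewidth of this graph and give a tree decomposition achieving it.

Treewidth 2.
One such decomposition:
Bags: B1 = {1, 3, 4}  B2 = {1, 2, 3}  B3 = {1, 3, 5}
Tree: B1–B2, B2–B3

The largest bag has 3 vertices, giving width 2; this decomposition certifies tw(G) ≤ 2. Conversely, {1, 2, 3} is a clique of size 3, and the vertices of any clique must share a bag in every tree decomposition; so some bag has ≥ 3 vertices and tw(G) ≥ 2. The upper and lower bounds meet at 2, so that is the treewidth.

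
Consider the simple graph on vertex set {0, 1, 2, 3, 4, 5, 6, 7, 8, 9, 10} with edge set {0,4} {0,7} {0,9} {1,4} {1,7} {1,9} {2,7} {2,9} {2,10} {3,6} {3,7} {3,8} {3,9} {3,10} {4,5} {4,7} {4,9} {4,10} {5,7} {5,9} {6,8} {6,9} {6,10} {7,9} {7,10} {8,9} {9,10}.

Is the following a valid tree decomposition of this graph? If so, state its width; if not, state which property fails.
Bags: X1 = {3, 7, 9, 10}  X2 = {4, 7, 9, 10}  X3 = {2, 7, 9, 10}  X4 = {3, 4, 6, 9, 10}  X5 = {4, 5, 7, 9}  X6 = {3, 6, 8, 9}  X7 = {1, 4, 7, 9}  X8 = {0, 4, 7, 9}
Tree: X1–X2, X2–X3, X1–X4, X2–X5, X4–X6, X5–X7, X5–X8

No — bags containing vertex 4 are not connected in the tree.

A tree decomposition must satisfy three properties: every vertex lies in some bag; for every edge, both endpoints lie together in some bag; and for every vertex, the bags containing it form a connected subtree. Here bags containing vertex 4 are not connected in the tree, so the decomposition is invalid.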